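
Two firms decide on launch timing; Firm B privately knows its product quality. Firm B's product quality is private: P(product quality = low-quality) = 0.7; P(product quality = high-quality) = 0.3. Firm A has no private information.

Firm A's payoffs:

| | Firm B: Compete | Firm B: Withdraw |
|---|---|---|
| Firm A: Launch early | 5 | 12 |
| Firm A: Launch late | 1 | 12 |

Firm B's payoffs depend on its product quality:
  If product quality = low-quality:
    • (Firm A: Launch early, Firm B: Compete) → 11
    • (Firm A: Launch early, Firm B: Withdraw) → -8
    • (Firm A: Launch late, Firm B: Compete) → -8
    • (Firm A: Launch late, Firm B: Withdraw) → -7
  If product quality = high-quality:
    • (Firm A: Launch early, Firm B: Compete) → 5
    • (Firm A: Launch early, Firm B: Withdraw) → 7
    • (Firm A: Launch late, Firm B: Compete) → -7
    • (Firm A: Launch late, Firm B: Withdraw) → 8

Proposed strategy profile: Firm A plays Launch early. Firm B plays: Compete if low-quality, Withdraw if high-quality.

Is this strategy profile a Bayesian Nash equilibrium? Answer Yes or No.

Firm A plays Launch early: E[Launch early] = 0.7·(5) + 0.3·(12) = 7.1; E[Launch late] = 4.3. Best-responding. ✓
Firm B (product quality low-quality), facing Launch early: Compete gives 11, Withdraw gives -8. Proposed Compete is best. ✓
Firm B (product quality high-quality), facing Launch early: Compete gives 5, Withdraw gives 7. Proposed Withdraw is best. ✓

Yes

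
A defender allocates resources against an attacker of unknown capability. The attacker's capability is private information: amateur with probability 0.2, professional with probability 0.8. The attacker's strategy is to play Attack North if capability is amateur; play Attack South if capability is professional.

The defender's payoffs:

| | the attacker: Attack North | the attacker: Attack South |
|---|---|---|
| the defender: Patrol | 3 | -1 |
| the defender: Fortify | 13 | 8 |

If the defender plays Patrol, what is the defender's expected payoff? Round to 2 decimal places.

-0.20

Take the expectation over the attacker's capability, weighting each type's action by its prior probability.
E[Patrol] = 0.2·3 + 0.8·(-1) = 0.6 + (-0.8) = -0.2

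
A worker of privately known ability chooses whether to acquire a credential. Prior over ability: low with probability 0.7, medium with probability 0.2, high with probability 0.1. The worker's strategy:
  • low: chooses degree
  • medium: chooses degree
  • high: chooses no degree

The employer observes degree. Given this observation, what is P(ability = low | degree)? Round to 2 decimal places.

0.78

P(degree) = 0.7·1 + 0.2·1 + 0.1·0 = 0.9
P(low | degree) = (0.7·1) / 0.9 = 0.7 / 0.9 = 0.777778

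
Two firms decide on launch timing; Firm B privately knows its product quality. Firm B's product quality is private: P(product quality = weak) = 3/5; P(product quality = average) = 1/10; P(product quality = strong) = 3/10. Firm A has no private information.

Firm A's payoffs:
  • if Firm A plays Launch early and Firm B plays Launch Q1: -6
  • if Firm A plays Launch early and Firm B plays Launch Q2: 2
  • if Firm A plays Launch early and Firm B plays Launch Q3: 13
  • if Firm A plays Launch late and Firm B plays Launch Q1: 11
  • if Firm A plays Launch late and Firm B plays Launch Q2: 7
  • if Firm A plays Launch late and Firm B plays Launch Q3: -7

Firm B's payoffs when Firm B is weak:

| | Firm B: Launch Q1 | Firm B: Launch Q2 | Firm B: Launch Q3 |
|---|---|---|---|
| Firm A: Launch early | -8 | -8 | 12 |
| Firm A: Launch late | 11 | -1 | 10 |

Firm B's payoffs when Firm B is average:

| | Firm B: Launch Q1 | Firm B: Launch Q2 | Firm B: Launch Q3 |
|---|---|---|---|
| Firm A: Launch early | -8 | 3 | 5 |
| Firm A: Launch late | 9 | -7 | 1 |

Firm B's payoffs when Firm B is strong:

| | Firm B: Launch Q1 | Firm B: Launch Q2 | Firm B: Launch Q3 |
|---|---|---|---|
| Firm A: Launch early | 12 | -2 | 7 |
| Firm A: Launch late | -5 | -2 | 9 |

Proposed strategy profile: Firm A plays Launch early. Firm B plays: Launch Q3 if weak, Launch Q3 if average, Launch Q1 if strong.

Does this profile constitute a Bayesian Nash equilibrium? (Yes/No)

Yes

Firm A plays Launch early: E[Launch early] = 3/5·(13) + 1/10·(13) + 3/10·(-6) = 73/10; E[Launch late] = -8/5. Best-responding. ✓
Firm B (product quality weak), facing Launch early: Launch Q1 gives -8, Launch Q2 gives -8, Launch Q3 gives 12. Proposed Launch Q3 is best. ✓
Firm B (product quality average), facing Launch early: Launch Q1 gives -8, Launch Q2 gives 3, Launch Q3 gives 5. Proposed Launch Q3 is best. ✓
Firm B (product quality strong), facing Launch early: Launch Q1 gives 12, Launch Q2 gives -2, Launch Q3 gives 7. Proposed Launch Q1 is best. ✓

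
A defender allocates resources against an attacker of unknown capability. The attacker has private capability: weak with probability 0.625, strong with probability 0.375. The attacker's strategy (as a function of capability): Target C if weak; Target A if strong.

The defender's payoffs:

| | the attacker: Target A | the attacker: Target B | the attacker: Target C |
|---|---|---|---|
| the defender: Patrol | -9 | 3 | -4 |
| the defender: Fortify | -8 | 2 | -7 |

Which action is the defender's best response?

E[Patrol] = 0.625·(-4) + 0.375·(-9) = -5.875
E[Fortify] = 0.625·(-7) + 0.375·(-8) = -7.375
Best response: Patrol (-5.875 is the largest).

Patrol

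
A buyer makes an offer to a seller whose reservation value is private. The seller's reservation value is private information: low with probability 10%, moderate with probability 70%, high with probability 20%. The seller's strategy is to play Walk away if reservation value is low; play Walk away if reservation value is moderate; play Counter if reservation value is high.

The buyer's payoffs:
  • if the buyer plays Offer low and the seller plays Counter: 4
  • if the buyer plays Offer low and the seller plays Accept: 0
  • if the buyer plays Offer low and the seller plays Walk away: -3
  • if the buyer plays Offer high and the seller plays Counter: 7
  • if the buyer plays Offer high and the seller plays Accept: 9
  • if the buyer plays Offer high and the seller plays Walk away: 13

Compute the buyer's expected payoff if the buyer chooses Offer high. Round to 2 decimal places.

11.80

Take the expectation over the seller's reservation value, weighting each type's action by its prior probability.
E[Offer high] = 0.1·13 + 0.7·13 + 0.2·7 = 1.3 + 9.1 + 1.4 = 11.8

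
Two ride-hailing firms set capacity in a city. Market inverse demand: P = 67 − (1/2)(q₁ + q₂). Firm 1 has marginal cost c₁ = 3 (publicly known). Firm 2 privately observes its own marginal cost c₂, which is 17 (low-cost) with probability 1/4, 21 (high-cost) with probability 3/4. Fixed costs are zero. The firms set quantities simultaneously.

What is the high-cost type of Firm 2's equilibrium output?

Firm 2 with cost c maximizes (67 − (1/2)(q₁+q₂) − c)·q₂, giving q₂(c) = (67 − c − (1/2)q₁).
E[c₂] = 1/4·17 + 3/4·21 = 20
Firm 1's FOC against E[q₂] yields q₁ = (67 − 2·3 + E[c₂])/(3/2) = (67 − 6 + 20)/(3/2) = 54.
q₂(high-cost) = (67 − 21 − (1/2)·54) = 19.

19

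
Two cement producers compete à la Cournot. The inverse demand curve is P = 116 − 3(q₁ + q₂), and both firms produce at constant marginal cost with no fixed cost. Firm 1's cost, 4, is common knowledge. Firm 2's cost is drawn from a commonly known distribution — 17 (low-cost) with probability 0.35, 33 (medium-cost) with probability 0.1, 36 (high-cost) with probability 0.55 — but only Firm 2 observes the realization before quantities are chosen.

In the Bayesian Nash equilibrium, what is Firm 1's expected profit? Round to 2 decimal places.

Type-c best response for Firm 2: q₂(c) = (116 − c)/6 − q₁/2.
Firm 1 maximizes expected profit; its first-order condition is 116 − 6q₁ − 3E[q₂] − 4 = 0.
Substituting E[q₂] and solving: E[c₂] = 29.05, so q₁ = (116 − 2·4 + 29.05)/9 = 15.2278.
E[P] = 116 − 3·(q₁ + E[q₂]) = 49.6833; Firm 1's expected profit = (E[P] − 4)·q₁ = (49.6833 − 4)·15.2278 = 695.656.

695.66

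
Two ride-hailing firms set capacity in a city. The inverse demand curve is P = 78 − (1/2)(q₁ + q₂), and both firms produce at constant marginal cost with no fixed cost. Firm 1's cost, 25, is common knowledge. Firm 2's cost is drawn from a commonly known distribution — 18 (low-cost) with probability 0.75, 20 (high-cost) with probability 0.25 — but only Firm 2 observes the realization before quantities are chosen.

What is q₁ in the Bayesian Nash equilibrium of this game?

Type-c best response for Firm 2: q₂(c) = (78 − c) − q₁/2.
Firm 1 maximizes expected profit; its first-order condition is 78 − q₁ − (1/2)E[q₂] − 25 = 0.
Substituting E[q₂] and solving: E[c₂] = 18.5, so q₁ = (78 − 2·25 + 18.5)/(3/2) = 31.

31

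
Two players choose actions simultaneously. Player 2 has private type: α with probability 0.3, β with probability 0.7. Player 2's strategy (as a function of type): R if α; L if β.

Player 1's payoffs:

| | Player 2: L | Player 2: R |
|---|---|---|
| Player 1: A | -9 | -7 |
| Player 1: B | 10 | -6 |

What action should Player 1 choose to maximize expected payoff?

Compute Player 1's expected payoff for each action, taking the expectation over Player 2's type.
E[A] = 0.3·(-7) + 0.7·(-9) = -8.4
E[B] = 0.3·(-6) + 0.7·(10) = 5.2
Best response: B (5.2 is the largest).

B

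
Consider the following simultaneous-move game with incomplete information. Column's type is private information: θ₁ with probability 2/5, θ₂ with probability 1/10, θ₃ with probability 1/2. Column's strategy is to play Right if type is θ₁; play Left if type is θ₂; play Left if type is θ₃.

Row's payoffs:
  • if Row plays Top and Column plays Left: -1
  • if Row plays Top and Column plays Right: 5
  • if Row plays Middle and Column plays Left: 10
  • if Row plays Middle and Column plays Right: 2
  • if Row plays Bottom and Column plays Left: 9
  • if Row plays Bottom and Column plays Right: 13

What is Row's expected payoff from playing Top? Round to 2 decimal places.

1.40

Take the expectation over Column's type, weighting each type's action by its prior probability.
E[Top] = 2/5·5 + 1/10·(-1) + 1/2·(-1) = 2 + (-1/10) + (-1/2) = 7/5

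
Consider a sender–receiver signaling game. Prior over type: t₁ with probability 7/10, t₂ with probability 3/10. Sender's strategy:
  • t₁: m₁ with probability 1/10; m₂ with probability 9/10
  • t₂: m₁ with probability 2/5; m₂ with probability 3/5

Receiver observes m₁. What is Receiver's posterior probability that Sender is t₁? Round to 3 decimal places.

0.368

P(m₁) = (7/10)·(1/10) + (3/10)·(2/5) = 19/100
P(t₁ | m₁) = ((7/10)·(1/10)) / (19/100) = (7/100) / (19/100) = 7/19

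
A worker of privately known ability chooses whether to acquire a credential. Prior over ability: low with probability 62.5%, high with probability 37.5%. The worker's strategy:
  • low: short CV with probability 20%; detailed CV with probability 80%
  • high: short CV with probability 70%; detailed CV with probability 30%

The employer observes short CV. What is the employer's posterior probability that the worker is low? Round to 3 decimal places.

Apply Bayes' rule using the sender's strategy as the likelihood.
P(short CV) = 0.625·0.2 + 0.375·0.7 = 0.3875
P(low | short CV) = (0.625·0.2) / 0.3875 = 0.125 / 0.3875 = 0.322581

0.323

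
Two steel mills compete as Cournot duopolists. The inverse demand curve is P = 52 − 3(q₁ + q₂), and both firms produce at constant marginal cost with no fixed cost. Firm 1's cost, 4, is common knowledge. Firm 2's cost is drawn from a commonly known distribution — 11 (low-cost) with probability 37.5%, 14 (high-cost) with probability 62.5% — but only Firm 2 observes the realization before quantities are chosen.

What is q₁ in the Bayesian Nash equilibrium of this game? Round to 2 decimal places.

Firm 2 with cost c maximizes (52 − 3(q₁+q₂) − c)·q₂, giving q₂(c) = (52 − c − 3q₁)/6.
E[c₂] = 0.375·11 + 0.625·14 = 12.875
Firm 1's FOC against E[q₂] yields q₁ = (52 − 2·4 + E[c₂])/9 = (52 − 8 + 12.875)/9 = 6.31944.

6.32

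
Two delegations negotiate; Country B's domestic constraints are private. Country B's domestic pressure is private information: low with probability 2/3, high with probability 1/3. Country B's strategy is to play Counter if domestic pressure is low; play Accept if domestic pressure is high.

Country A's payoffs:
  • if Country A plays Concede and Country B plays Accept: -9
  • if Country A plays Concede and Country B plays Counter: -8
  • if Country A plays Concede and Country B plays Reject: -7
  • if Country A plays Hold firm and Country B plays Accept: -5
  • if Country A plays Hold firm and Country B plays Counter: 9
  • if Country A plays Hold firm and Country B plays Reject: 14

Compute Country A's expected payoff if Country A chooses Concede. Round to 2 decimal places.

Take the expectation over Country B's domestic pressure, weighting each type's action by its prior probability.
E[Concede] = 2/3·(-8) + 1/3·(-9) = (-16/3) + (-3) = -25/3

-8.33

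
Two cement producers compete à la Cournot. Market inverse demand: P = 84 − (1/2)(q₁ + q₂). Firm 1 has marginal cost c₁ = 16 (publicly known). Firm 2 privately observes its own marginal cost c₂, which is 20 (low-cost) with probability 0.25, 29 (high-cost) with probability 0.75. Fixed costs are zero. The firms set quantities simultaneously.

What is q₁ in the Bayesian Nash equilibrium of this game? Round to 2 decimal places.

52.50

Each type of Firm 2 best-responds to q₁; Firm 1 best-responds to the expected q₂ over Firm 2's types.
Firm 2 with cost c maximizes (84 − (1/2)(q₁+q₂) − c)·q₂, giving q₂(c) = (84 − c − (1/2)q₁).
E[c₂] = 0.25·20 + 0.75·29 = 26.75
Firm 1's FOC against E[q₂] yields q₁ = (84 − 2·16 + E[c₂])/(3/2) = (84 − 32 + 26.75)/(3/2) = 52.5.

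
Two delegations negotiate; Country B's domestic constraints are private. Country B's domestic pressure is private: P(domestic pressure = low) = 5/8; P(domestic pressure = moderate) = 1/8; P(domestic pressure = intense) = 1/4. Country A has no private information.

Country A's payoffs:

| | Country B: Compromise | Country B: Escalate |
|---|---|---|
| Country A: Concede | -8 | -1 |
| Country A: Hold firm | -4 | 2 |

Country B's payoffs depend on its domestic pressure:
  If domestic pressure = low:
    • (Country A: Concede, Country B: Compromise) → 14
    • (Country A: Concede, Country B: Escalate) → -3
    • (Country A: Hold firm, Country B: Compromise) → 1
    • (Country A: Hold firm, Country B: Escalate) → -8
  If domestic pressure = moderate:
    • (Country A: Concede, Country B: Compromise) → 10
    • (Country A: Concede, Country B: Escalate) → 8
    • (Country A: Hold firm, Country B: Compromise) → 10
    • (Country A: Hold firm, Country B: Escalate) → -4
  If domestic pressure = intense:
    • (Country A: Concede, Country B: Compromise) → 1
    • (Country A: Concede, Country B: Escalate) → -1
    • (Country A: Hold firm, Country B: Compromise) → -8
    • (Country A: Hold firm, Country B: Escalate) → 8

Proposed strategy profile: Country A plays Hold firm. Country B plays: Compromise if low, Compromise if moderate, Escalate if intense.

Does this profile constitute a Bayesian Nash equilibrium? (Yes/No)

A profile is a BNE iff every type of every player is best-responding given beliefs about the other side.
Country A plays Hold firm: E[Hold firm] = 5/8·(-4) + 1/8·(-4) + 1/4·(2) = -5/2; E[Concede] = -25/4. Best-responding. ✓
Country B (domestic pressure low), facing Hold firm: Compromise gives 1, Escalate gives -8. Proposed Compromise is best. ✓
Country B (domestic pressure moderate), facing Hold firm: Compromise gives 10, Escalate gives -4. Proposed Compromise is best. ✓
Country B (domestic pressure intense), facing Hold firm: Compromise gives -8, Escalate gives 8. Proposed Escalate is best. ✓

Yes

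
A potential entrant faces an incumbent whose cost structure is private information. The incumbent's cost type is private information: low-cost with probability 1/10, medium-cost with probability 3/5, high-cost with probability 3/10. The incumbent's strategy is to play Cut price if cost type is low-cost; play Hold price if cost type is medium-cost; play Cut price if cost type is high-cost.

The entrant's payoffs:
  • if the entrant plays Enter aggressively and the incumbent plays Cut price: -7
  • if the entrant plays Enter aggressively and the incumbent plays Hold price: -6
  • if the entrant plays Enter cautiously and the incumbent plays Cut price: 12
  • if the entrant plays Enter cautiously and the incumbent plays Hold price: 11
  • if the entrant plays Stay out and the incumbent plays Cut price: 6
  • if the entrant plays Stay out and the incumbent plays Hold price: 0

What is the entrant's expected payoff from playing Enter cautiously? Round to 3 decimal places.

Take the expectation over the incumbent's cost type, weighting each type's action by its prior probability.
E[Enter cautiously] = 1/10·12 + 3/5·11 + 3/10·12 = 6/5 + 33/5 + 18/5 = 57/5

11.400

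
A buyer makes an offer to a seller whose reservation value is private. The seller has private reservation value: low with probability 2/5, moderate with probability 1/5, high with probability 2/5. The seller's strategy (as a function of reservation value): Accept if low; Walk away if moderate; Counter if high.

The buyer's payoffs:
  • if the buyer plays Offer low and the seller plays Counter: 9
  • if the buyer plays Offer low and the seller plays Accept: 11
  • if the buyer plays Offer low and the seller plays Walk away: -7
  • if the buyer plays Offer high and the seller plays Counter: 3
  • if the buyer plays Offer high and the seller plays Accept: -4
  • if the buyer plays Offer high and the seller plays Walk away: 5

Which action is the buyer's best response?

Compute the buyer's expected payoff for each action, taking the expectation over the seller's type.
E[Offer low] = 2/5·(11) + 1/5·(-7) + 2/5·(9) = 33/5
E[Offer high] = 2/5·(-4) + 1/5·(5) + 2/5·(3) = 3/5
Best response: Offer low (33/5 is the largest).

Offer low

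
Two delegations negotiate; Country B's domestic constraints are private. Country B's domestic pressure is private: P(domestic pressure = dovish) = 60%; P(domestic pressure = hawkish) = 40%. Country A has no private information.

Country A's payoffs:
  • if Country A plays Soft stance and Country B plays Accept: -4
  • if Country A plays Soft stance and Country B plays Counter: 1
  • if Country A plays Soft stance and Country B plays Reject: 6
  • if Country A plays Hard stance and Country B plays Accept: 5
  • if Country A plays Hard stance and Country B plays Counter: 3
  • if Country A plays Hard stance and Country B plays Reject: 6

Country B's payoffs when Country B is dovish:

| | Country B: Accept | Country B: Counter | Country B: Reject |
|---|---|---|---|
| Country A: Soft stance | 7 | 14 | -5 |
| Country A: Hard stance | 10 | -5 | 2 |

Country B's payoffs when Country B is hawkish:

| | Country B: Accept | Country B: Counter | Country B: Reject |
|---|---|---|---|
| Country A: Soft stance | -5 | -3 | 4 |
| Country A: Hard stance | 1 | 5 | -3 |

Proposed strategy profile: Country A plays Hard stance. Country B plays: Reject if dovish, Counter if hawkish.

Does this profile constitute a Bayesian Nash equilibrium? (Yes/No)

A profile is a BNE iff every type of every player is best-responding given beliefs about the other side.
Country A plays Hard stance: E[Hard stance] = 0.6·(6) + 0.4·(3) = 4.8; E[Soft stance] = 4. Best-responding. ✓
Country B (domestic pressure dovish), facing Hard stance: Accept gives 10, Counter gives -5, Reject gives 2. Proposed Reject is not best — profitable deviation exists. ✗
Country B (domestic pressure hawkish), facing Hard stance: Accept gives 1, Counter gives 5, Reject gives -3. Proposed Counter is best. ✓

No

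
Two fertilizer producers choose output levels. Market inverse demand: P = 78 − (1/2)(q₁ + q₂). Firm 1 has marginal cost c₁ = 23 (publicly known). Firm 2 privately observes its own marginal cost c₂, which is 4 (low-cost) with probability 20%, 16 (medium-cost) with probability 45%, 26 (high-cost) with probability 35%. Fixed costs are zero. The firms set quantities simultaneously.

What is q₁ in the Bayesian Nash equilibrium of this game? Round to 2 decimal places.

Type-c best response for Firm 2: q₂(c) = (78 − c) − q₁/2.
Firm 1 maximizes expected profit; its first-order condition is 78 − q₁ − (1/2)E[q₂] − 23 = 0.
Substituting E[q₂] and solving: E[c₂] = 17.1, so q₁ = (78 − 2·23 + 17.1)/(3/2) = 32.7333.

32.73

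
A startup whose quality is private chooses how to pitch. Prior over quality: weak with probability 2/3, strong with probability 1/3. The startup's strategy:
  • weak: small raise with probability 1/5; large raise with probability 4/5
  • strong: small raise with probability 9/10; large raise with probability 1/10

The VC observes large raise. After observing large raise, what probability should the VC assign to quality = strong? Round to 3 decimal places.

P(large raise) = (2/3)·(4/5) + (1/3)·(1/10) = 17/30
P(strong | large raise) = ((1/3)·(1/10)) / (17/30) = (1/30) / (17/30) = 1/17

0.059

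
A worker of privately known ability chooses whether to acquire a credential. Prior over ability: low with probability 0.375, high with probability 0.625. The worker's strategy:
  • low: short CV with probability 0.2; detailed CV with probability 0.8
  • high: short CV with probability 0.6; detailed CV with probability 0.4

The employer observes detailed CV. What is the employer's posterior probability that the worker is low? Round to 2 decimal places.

P(detailed CV) = 0.375·0.8 + 0.625·0.4 = 0.55
P(low | detailed CV) = (0.375·0.8) / 0.55 = 0.3 / 0.55 = 0.545455

0.55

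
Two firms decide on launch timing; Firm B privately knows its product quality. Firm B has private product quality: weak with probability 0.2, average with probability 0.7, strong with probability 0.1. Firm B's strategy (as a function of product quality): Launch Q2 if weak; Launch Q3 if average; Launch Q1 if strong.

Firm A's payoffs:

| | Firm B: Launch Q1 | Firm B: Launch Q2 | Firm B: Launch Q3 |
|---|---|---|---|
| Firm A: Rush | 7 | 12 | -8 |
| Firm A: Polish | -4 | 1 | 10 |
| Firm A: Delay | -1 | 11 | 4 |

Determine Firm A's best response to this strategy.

Polish

Compute Firm A's expected payoff for each action, taking the expectation over Firm B's type.
E[Rush] = 0.2·(12) + 0.7·(-8) + 0.1·(7) = -2.5
E[Polish] = 0.2·(1) + 0.7·(10) + 0.1·(-4) = 6.8
E[Delay] = 0.2·(11) + 0.7·(4) + 0.1·(-1) = 4.9
Best response: Polish (6.8 is the largest).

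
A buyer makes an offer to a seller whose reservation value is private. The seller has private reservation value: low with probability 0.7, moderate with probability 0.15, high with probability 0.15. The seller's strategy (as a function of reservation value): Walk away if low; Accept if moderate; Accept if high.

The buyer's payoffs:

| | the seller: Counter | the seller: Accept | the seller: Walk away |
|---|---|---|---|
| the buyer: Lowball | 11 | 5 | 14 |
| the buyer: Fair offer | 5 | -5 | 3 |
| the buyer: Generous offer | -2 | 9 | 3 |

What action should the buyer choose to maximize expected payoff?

E[Lowball] = 0.7·(14) + 0.15·(5) + 0.15·(5) = 11.3
E[Fair offer] = 0.7·(3) + 0.15·(-5) + 0.15·(-5) = 0.6
E[Generous offer] = 0.7·(3) + 0.15·(9) + 0.15·(9) = 4.8
Best response: Lowball (11.3 is the largest).

Lowball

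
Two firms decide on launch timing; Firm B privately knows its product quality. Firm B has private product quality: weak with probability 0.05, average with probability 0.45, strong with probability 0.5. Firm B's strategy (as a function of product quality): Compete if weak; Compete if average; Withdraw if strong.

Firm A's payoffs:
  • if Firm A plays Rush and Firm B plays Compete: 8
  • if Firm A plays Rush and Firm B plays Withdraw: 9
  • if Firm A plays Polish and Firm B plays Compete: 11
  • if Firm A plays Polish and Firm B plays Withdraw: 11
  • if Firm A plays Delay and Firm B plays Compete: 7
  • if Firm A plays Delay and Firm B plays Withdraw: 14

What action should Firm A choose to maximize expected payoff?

Compute Firm A's expected payoff for each action, taking the expectation over Firm B's type.
E[Rush] = 0.05·(8) + 0.45·(8) + 0.5·(9) = 8.5
E[Polish] = 0.05·(11) + 0.45·(11) + 0.5·(11) = 11
E[Delay] = 0.05·(7) + 0.45·(7) + 0.5·(14) = 10.5
Best response: Polish (11 is the largest).

Polish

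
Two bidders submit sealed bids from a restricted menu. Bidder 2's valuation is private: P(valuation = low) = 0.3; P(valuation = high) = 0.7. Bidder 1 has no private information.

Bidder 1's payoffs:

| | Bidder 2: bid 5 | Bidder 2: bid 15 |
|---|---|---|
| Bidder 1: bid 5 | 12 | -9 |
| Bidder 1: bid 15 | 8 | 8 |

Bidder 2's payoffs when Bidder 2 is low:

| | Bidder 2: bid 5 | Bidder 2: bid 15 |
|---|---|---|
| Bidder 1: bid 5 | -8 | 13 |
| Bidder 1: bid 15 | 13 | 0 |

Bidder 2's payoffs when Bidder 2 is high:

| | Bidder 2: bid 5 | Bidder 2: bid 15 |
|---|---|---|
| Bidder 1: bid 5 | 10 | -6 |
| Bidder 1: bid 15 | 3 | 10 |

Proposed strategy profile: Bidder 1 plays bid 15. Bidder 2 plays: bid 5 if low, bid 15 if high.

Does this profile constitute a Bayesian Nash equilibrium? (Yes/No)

A profile is a BNE iff every type of every player is best-responding given beliefs about the other side.
Bidder 1 plays bid 15: E[bid 15] = 0.3·(8) + 0.7·(8) = 8; E[bid 5] = -2.7. Best-responding. ✓
Bidder 2 (valuation low), facing bid 15: bid 5 gives 13, bid 15 gives 0. Proposed bid 5 is best. ✓
Bidder 2 (valuation high), facing bid 15: bid 5 gives 3, bid 15 gives 10. Proposed bid 15 is best. ✓

Yes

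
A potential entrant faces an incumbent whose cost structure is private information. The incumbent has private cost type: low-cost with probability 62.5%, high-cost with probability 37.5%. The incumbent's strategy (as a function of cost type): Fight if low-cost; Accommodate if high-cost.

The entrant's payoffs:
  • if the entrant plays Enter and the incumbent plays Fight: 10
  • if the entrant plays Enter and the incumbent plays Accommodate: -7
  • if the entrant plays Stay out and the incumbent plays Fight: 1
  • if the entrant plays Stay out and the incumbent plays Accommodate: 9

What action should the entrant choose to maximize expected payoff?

Compute the entrant's expected payoff for each action, taking the expectation over the incumbent's type.
E[Enter] = 0.625·(10) + 0.375·(-7) = 3.625
E[Stay out] = 0.625·(1) + 0.375·(9) = 4
Best response: Stay out (4 is the largest).

Stay out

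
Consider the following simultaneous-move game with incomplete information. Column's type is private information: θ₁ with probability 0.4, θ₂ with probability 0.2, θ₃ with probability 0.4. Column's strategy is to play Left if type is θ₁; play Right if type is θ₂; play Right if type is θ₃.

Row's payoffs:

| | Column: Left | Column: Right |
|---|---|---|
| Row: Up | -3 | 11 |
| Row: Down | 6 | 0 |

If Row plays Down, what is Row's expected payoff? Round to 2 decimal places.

2.40

Take the expectation over Column's type, weighting each type's action by its prior probability.
E[Down] = 0.4·6 + 0.2·0 + 0.4·0 = 2.4 + 0 + 0 = 2.4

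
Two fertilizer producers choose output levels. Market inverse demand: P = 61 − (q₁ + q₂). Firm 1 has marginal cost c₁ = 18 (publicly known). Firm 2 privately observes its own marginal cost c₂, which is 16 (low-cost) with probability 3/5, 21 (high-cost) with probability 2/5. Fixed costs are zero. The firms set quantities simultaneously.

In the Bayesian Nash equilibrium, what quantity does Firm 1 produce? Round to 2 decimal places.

14.33

Each type of Firm 2 best-responds to q₁; Firm 1 best-responds to the expected q₂ over Firm 2's types.
Firm 2 with cost c maximizes (61 − (q₁+q₂) − c)·q₂, giving q₂(c) = (61 − c − q₁)/2.
E[c₂] = 3/5·16 + 2/5·21 = 18
Firm 1's FOC against E[q₂] yields q₁ = (61 − 2·18 + E[c₂])/3 = (61 − 36 + 18)/3 = 14.3333.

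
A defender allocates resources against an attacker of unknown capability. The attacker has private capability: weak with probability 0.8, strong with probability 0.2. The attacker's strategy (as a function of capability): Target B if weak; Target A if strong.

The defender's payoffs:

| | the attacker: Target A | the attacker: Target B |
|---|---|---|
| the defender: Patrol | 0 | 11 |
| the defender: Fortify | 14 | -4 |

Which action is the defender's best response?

E[Patrol] = 0.8·(11) + 0.2·(0) = 8.8
E[Fortify] = 0.8·(-4) + 0.2·(14) = -0.4
Best response: Patrol (8.8 is the largest).

Patrol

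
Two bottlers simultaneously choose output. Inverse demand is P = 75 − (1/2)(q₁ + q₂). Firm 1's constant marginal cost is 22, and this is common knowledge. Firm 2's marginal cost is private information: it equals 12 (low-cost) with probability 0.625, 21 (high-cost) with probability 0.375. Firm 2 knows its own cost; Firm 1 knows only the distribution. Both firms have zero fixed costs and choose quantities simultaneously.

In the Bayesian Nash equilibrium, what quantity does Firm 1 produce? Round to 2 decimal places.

Firm 2 with cost c maximizes (75 − (1/2)(q₁+q₂) − c)·q₂, giving q₂(c) = (75 − c − (1/2)q₁).
E[c₂] = 0.625·12 + 0.375·21 = 15.375
Firm 1's FOC against E[q₂] yields q₁ = (75 − 2·22 + E[c₂])/(3/2) = (75 − 44 + 15.375)/(3/2) = 30.9167.

30.92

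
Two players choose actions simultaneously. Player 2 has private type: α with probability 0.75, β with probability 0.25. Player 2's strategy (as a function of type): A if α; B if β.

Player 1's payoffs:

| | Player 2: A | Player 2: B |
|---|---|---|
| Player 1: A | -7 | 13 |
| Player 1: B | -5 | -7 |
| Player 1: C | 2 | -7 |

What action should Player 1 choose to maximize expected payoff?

C

Compute Player 1's expected payoff for each action, taking the expectation over Player 2's type.
E[A] = 0.75·(-7) + 0.25·(13) = -2
E[B] = 0.75·(-5) + 0.25·(-7) = -5.5
E[C] = 0.75·(2) + 0.25·(-7) = -0.25
Best response: C (-0.25 is the largest).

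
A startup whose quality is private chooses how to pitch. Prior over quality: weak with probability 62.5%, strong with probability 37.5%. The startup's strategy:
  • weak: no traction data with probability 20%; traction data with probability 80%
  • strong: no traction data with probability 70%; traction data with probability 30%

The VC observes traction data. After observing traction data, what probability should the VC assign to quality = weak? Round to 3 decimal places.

0.816

Apply Bayes' rule using the sender's strategy as the likelihood.
P(traction data) = 0.625·0.8 + 0.375·0.3 = 0.6125
P(weak | traction data) = (0.625·0.8) / 0.6125 = 0.5 / 0.6125 = 0.816327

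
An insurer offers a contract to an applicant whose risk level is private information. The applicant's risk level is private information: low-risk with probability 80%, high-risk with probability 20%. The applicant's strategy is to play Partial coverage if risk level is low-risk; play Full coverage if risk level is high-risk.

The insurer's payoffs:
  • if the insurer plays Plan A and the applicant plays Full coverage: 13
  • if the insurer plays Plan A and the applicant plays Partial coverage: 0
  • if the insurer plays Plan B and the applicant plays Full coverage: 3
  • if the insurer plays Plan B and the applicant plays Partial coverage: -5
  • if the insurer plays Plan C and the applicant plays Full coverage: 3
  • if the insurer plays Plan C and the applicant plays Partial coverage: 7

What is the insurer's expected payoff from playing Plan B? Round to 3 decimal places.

E[Plan B] = 0.8·(-5) + 0.2·3 = (-4) + 0.6 = -3.4

-3.400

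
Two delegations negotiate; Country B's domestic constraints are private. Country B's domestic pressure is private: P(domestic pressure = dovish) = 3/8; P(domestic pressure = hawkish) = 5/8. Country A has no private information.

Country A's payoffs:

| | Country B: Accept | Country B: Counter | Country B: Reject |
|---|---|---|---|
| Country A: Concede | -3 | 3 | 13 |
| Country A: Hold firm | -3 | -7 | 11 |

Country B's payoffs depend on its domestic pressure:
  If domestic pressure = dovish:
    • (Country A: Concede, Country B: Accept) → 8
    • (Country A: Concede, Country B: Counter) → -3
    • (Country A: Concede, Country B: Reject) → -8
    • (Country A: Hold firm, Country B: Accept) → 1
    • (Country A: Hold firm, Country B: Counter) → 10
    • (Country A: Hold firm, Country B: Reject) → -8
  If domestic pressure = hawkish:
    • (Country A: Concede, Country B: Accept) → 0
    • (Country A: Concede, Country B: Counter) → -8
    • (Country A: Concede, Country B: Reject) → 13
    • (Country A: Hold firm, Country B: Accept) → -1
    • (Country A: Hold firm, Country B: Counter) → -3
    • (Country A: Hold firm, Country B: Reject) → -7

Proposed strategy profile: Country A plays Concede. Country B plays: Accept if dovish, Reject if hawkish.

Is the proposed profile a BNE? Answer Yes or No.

Country A plays Concede: E[Concede] = 3/8·(-3) + 5/8·(13) = 7; E[Hold firm] = 23/4. Best-responding. ✓
Country B (domestic pressure dovish), facing Concede: Accept gives 8, Counter gives -3, Reject gives -8. Proposed Accept is best. ✓
Country B (domestic pressure hawkish), facing Concede: Accept gives 0, Counter gives -8, Reject gives 13. Proposed Reject is best. ✓

Yes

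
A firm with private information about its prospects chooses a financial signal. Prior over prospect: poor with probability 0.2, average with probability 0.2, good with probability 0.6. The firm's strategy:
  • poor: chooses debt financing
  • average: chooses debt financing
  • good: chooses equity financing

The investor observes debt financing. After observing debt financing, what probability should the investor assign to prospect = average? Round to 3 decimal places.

P(debt financing) = 0.2·1 + 0.2·1 + 0.6·0 = 0.4
P(average | debt financing) = (0.2·1) / 0.4 = 0.2 / 0.4 = 0.5

0.500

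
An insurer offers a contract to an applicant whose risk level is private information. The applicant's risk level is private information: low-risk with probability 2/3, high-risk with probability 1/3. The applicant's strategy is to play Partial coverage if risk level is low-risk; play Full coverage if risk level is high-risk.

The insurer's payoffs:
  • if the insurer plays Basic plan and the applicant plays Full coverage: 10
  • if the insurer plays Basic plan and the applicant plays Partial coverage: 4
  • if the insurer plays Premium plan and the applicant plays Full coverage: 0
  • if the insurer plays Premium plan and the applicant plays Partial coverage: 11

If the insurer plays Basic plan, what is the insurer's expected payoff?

6

E[Basic plan] = 2/3·4 + 1/3·10 = 8/3 + 10/3 = 6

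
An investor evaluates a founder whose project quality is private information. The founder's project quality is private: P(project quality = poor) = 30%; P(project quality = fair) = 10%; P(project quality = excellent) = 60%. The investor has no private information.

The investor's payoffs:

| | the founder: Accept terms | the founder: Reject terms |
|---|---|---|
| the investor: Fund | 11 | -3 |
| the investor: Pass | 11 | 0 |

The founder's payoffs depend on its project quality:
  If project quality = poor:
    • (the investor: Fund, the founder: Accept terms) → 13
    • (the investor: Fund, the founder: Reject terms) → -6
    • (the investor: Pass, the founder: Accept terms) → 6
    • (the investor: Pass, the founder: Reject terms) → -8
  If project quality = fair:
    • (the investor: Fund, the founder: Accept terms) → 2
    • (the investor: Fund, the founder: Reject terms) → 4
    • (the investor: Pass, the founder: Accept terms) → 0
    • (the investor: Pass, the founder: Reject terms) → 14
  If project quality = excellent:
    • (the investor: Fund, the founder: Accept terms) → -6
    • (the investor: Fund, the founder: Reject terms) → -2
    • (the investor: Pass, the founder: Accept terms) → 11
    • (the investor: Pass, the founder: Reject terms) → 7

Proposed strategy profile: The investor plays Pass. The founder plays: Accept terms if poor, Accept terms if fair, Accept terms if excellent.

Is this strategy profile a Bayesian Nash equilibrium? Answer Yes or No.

The investor plays Pass: E[Pass] = 0.3·(11) + 0.1·(11) + 0.6·(11) = 11; E[Fund] = 11. Best-responding. ✓
The founder (project quality poor), facing Pass: Accept terms gives 6, Reject terms gives -8. Proposed Accept terms is best. ✓
The founder (project quality fair), facing Pass: Accept terms gives 0, Reject terms gives 14. Proposed Accept terms is not best — profitable deviation exists. ✗
The founder (project quality excellent), facing Pass: Accept terms gives 11, Reject terms gives 7. Proposed Accept terms is best. ✓

No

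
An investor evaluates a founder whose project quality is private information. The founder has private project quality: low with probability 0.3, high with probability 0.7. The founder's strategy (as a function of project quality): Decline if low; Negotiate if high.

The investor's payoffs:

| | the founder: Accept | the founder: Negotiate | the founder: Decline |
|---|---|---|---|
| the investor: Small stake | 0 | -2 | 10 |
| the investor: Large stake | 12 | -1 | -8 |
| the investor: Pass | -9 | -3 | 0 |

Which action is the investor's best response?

E[Small stake] = 0.3·(10) + 0.7·(-2) = 1.6
E[Large stake] = 0.3·(-8) + 0.7·(-1) = -3.1
E[Pass] = 0.3·(0) + 0.7·(-3) = -2.1
Best response: Small stake (1.6 is the largest).

Small stake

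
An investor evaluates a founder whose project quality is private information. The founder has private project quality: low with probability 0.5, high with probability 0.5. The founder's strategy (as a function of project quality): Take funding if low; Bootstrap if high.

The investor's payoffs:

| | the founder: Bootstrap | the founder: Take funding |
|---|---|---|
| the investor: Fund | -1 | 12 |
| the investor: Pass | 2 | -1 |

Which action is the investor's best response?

E[Fund] = 0.5·(12) + 0.5·(-1) = 5.5
E[Pass] = 0.5·(-1) + 0.5·(2) = 0.5
Best response: Fund (5.5 is the largest).

Fund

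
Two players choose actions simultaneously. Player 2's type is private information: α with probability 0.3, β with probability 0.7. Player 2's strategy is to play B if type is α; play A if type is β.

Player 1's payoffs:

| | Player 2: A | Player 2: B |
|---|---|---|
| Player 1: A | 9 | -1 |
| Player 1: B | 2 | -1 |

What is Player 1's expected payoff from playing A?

Take the expectation over Player 2's type, weighting each type's action by its prior probability.
E[A] = 0.3·(-1) + 0.7·9 = (-0.3) + 6.3 = 6

6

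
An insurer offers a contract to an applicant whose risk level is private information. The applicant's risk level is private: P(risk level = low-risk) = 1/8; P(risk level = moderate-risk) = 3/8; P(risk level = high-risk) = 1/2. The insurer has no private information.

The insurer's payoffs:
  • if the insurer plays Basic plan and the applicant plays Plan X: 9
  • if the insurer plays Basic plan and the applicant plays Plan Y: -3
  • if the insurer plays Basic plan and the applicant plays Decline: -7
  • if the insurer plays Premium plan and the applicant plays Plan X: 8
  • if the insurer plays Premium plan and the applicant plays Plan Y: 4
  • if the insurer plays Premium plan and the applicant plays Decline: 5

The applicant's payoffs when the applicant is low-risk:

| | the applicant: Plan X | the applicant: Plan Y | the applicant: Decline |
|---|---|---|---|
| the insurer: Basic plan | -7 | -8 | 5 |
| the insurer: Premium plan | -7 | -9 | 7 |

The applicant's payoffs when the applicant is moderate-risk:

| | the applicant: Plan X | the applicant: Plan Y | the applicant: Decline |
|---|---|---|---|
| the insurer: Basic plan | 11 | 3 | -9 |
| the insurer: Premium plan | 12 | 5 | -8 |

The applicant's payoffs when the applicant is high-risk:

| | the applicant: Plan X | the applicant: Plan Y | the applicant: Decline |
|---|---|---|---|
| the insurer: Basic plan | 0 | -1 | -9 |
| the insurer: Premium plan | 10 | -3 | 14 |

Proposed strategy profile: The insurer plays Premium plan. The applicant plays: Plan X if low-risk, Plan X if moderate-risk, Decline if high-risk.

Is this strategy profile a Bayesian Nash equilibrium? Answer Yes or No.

The insurer plays Premium plan: E[Premium plan] = 1/8·(8) + 3/8·(8) + 1/2·(5) = 13/2; E[Basic plan] = 1. Best-responding. ✓
The applicant (risk level low-risk), facing Premium plan: Plan X gives -7, Plan Y gives -9, Decline gives 7. Proposed Plan X is not best — profitable deviation exists. ✗
The applicant (risk level moderate-risk), facing Premium plan: Plan X gives 12, Plan Y gives 5, Decline gives -8. Proposed Plan X is best. ✓
The applicant (risk level high-risk), facing Premium plan: Plan X gives 10, Plan Y gives -3, Decline gives 14. Proposed Decline is best. ✓

No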